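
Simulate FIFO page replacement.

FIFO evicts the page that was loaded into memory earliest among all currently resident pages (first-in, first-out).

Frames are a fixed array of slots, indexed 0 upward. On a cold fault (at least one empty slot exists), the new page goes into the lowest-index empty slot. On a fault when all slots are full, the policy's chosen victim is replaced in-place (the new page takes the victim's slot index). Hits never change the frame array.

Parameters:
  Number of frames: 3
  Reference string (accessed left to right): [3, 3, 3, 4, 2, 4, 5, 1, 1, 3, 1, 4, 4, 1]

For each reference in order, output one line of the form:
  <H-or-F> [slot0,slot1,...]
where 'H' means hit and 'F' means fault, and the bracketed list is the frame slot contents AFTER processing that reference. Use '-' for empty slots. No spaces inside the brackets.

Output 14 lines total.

F [3,-,-]
H [3,-,-]
H [3,-,-]
F [3,4,-]
F [3,4,2]
H [3,4,2]
F [5,4,2]
F [5,1,2]
H [5,1,2]
F [5,1,3]
H [5,1,3]
F [4,1,3]
H [4,1,3]
H [4,1,3]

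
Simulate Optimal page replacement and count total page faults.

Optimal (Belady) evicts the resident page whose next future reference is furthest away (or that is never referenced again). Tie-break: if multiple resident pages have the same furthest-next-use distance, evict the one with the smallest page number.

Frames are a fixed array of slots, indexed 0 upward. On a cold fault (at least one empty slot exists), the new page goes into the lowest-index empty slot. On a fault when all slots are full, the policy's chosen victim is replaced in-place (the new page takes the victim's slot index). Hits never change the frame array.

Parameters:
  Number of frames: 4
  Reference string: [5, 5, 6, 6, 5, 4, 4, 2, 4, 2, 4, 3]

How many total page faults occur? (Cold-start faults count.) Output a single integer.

Answer: 5

Derivation:
Step 0: ref 5 → FAULT, frames=[5,-,-,-]
Step 1: ref 5 → HIT, frames=[5,-,-,-]
Step 2: ref 6 → FAULT, frames=[5,6,-,-]
Step 3: ref 6 → HIT, frames=[5,6,-,-]
Step 4: ref 5 → HIT, frames=[5,6,-,-]
Step 5: ref 4 → FAULT, frames=[5,6,4,-]
Step 6: ref 4 → HIT, frames=[5,6,4,-]
Step 7: ref 2 → FAULT, frames=[5,6,4,2]
Step 8: ref 4 → HIT, frames=[5,6,4,2]
Step 9: ref 2 → HIT, frames=[5,6,4,2]
Step 10: ref 4 → HIT, frames=[5,6,4,2]
Step 11: ref 3 → FAULT (evict 2), frames=[5,6,4,3]
Total faults: 5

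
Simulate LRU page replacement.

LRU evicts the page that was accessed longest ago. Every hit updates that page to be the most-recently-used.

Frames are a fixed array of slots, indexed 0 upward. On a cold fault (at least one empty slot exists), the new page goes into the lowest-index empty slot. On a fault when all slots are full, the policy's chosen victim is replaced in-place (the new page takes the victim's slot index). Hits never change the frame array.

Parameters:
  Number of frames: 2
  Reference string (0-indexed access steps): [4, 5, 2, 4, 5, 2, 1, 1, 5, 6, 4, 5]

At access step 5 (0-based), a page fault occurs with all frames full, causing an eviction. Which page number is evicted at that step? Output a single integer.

Answer: 4

Derivation:
Step 0: ref 4 -> FAULT, frames=[4,-]
Step 1: ref 5 -> FAULT, frames=[4,5]
Step 2: ref 2 -> FAULT, evict 4, frames=[2,5]
Step 3: ref 4 -> FAULT, evict 5, frames=[2,4]
Step 4: ref 5 -> FAULT, evict 2, frames=[5,4]
Step 5: ref 2 -> FAULT, evict 4, frames=[5,2]
At step 5: evicted page 4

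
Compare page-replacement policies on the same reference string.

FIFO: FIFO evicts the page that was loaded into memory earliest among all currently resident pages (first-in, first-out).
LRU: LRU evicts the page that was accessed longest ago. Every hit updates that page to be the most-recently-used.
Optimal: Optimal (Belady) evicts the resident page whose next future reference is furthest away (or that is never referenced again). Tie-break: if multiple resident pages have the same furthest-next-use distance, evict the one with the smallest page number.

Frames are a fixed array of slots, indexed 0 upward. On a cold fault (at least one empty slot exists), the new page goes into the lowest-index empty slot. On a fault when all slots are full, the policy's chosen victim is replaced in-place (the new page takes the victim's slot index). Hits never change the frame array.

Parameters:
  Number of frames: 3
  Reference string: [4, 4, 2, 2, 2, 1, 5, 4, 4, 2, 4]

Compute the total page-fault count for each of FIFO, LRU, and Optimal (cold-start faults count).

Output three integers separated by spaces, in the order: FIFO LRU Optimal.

Answer: 6 6 4

Derivation:
--- FIFO ---
  step 0: ref 4 -> FAULT, frames=[4,-,-] (faults so far: 1)
  step 1: ref 4 -> HIT, frames=[4,-,-] (faults so far: 1)
  step 2: ref 2 -> FAULT, frames=[4,2,-] (faults so far: 2)
  step 3: ref 2 -> HIT, frames=[4,2,-] (faults so far: 2)
  step 4: ref 2 -> HIT, frames=[4,2,-] (faults so far: 2)
  step 5: ref 1 -> FAULT, frames=[4,2,1] (faults so far: 3)
  step 6: ref 5 -> FAULT, evict 4, frames=[5,2,1] (faults so far: 4)
  step 7: ref 4 -> FAULT, evict 2, frames=[5,4,1] (faults so far: 5)
  step 8: ref 4 -> HIT, frames=[5,4,1] (faults so far: 5)
  step 9: ref 2 -> FAULT, evict 1, frames=[5,4,2] (faults so far: 6)
  step 10: ref 4 -> HIT, frames=[5,4,2] (faults so far: 6)
  FIFO total faults: 6
--- LRU ---
  step 0: ref 4 -> FAULT, frames=[4,-,-] (faults so far: 1)
  step 1: ref 4 -> HIT, frames=[4,-,-] (faults so far: 1)
  step 2: ref 2 -> FAULT, frames=[4,2,-] (faults so far: 2)
  step 3: ref 2 -> HIT, frames=[4,2,-] (faults so far: 2)
  step 4: ref 2 -> HIT, frames=[4,2,-] (faults so far: 2)
  step 5: ref 1 -> FAULT, frames=[4,2,1] (faults so far: 3)
  step 6: ref 5 -> FAULT, evict 4, frames=[5,2,1] (faults so far: 4)
  step 7: ref 4 -> FAULT, evict 2, frames=[5,4,1] (faults so far: 5)
  step 8: ref 4 -> HIT, frames=[5,4,1] (faults so far: 5)
  step 9: ref 2 -> FAULT, evict 1, frames=[5,4,2] (faults so far: 6)
  step 10: ref 4 -> HIT, frames=[5,4,2] (faults so far: 6)
  LRU total faults: 6
--- Optimal ---
  step 0: ref 4 -> FAULT, frames=[4,-,-] (faults so far: 1)
  step 1: ref 4 -> HIT, frames=[4,-,-] (faults so far: 1)
  step 2: ref 2 -> FAULT, frames=[4,2,-] (faults so far: 2)
  step 3: ref 2 -> HIT, frames=[4,2,-] (faults so far: 2)
  step 4: ref 2 -> HIT, frames=[4,2,-] (faults so far: 2)
  step 5: ref 1 -> FAULT, frames=[4,2,1] (faults so far: 3)
  step 6: ref 5 -> FAULT, evict 1, frames=[4,2,5] (faults so far: 4)
  step 7: ref 4 -> HIT, frames=[4,2,5] (faults so far: 4)
  step 8: ref 4 -> HIT, frames=[4,2,5] (faults so far: 4)
  step 9: ref 2 -> HIT, frames=[4,2,5] (faults so far: 4)
  step 10: ref 4 -> HIT, frames=[4,2,5] (faults so far: 4)
  Optimal total faults: 4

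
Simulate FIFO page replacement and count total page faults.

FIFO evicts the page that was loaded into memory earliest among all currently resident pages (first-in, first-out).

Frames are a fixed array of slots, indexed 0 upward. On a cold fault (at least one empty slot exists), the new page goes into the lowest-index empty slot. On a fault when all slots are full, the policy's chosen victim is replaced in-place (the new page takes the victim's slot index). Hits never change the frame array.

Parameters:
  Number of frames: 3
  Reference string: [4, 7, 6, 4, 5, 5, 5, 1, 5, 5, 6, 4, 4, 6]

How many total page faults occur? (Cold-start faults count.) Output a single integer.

Answer: 7

Derivation:
Step 0: ref 4 → FAULT, frames=[4,-,-]
Step 1: ref 7 → FAULT, frames=[4,7,-]
Step 2: ref 6 → FAULT, frames=[4,7,6]
Step 3: ref 4 → HIT, frames=[4,7,6]
Step 4: ref 5 → FAULT (evict 4), frames=[5,7,6]
Step 5: ref 5 → HIT, frames=[5,7,6]
Step 6: ref 5 → HIT, frames=[5,7,6]
Step 7: ref 1 → FAULT (evict 7), frames=[5,1,6]
Step 8: ref 5 → HIT, frames=[5,1,6]
Step 9: ref 5 → HIT, frames=[5,1,6]
Step 10: ref 6 → HIT, frames=[5,1,6]
Step 11: ref 4 → FAULT (evict 6), frames=[5,1,4]
Step 12: ref 4 → HIT, frames=[5,1,4]
Step 13: ref 6 → FAULT (evict 5), frames=[6,1,4]
Total faults: 7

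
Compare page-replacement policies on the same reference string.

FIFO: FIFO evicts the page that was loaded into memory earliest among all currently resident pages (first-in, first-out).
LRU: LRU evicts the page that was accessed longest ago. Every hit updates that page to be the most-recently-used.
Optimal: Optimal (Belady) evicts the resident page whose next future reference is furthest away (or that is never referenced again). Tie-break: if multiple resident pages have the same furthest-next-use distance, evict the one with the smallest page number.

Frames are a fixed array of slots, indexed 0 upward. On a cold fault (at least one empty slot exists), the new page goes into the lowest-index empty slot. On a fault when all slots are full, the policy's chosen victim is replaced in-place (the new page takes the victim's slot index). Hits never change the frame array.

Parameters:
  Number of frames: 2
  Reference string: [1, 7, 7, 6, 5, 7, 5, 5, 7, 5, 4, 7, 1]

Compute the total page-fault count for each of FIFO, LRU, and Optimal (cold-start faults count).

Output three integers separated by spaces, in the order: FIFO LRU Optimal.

--- FIFO ---
  step 0: ref 1 -> FAULT, frames=[1,-] (faults so far: 1)
  step 1: ref 7 -> FAULT, frames=[1,7] (faults so far: 2)
  step 2: ref 7 -> HIT, frames=[1,7] (faults so far: 2)
  step 3: ref 6 -> FAULT, evict 1, frames=[6,7] (faults so far: 3)
  step 4: ref 5 -> FAULT, evict 7, frames=[6,5] (faults so far: 4)
  step 5: ref 7 -> FAULT, evict 6, frames=[7,5] (faults so far: 5)
  step 6: ref 5 -> HIT, frames=[7,5] (faults so far: 5)
  step 7: ref 5 -> HIT, frames=[7,5] (faults so far: 5)
  step 8: ref 7 -> HIT, frames=[7,5] (faults so far: 5)
  step 9: ref 5 -> HIT, frames=[7,5] (faults so far: 5)
  step 10: ref 4 -> FAULT, evict 5, frames=[7,4] (faults so far: 6)
  step 11: ref 7 -> HIT, frames=[7,4] (faults so far: 6)
  step 12: ref 1 -> FAULT, evict 7, frames=[1,4] (faults so far: 7)
  FIFO total faults: 7
--- LRU ---
  step 0: ref 1 -> FAULT, frames=[1,-] (faults so far: 1)
  step 1: ref 7 -> FAULT, frames=[1,7] (faults so far: 2)
  step 2: ref 7 -> HIT, frames=[1,7] (faults so far: 2)
  step 3: ref 6 -> FAULT, evict 1, frames=[6,7] (faults so far: 3)
  step 4: ref 5 -> FAULT, evict 7, frames=[6,5] (faults so far: 4)
  step 5: ref 7 -> FAULT, evict 6, frames=[7,5] (faults so far: 5)
  step 6: ref 5 -> HIT, frames=[7,5] (faults so far: 5)
  step 7: ref 5 -> HIT, frames=[7,5] (faults so far: 5)
  step 8: ref 7 -> HIT, frames=[7,5] (faults so far: 5)
  step 9: ref 5 -> HIT, frames=[7,5] (faults so far: 5)
  step 10: ref 4 -> FAULT, evict 7, frames=[4,5] (faults so far: 6)
  step 11: ref 7 -> FAULT, evict 5, frames=[4,7] (faults so far: 7)
  step 12: ref 1 -> FAULT, evict 4, frames=[1,7] (faults so far: 8)
  LRU total faults: 8
--- Optimal ---
  step 0: ref 1 -> FAULT, frames=[1,-] (faults so far: 1)
  step 1: ref 7 -> FAULT, frames=[1,7] (faults so far: 2)
  step 2: ref 7 -> HIT, frames=[1,7] (faults so far: 2)
  step 3: ref 6 -> FAULT, evict 1, frames=[6,7] (faults so far: 3)
  step 4: ref 5 -> FAULT, evict 6, frames=[5,7] (faults so far: 4)
  step 5: ref 7 -> HIT, frames=[5,7] (faults so far: 4)
  step 6: ref 5 -> HIT, frames=[5,7] (faults so far: 4)
  step 7: ref 5 -> HIT, frames=[5,7] (faults so far: 4)
  step 8: ref 7 -> HIT, frames=[5,7] (faults so far: 4)
  step 9: ref 5 -> HIT, frames=[5,7] (faults so far: 4)
  step 10: ref 4 -> FAULT, evict 5, frames=[4,7] (faults so far: 5)
  step 11: ref 7 -> HIT, frames=[4,7] (faults so far: 5)
  step 12: ref 1 -> FAULT, evict 4, frames=[1,7] (faults so far: 6)
  Optimal total faults: 6

Answer: 7 8 6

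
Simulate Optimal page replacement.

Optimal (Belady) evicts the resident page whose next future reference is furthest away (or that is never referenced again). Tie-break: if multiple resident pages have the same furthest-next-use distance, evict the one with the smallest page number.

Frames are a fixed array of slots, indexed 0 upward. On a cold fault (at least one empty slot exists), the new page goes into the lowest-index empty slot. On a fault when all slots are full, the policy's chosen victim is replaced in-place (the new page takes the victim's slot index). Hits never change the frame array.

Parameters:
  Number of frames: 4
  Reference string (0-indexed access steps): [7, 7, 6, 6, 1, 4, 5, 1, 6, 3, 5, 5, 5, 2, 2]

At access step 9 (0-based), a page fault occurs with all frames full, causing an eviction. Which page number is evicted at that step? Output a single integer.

Answer: 1

Derivation:
Step 0: ref 7 -> FAULT, frames=[7,-,-,-]
Step 1: ref 7 -> HIT, frames=[7,-,-,-]
Step 2: ref 6 -> FAULT, frames=[7,6,-,-]
Step 3: ref 6 -> HIT, frames=[7,6,-,-]
Step 4: ref 1 -> FAULT, frames=[7,6,1,-]
Step 5: ref 4 -> FAULT, frames=[7,6,1,4]
Step 6: ref 5 -> FAULT, evict 4, frames=[7,6,1,5]
Step 7: ref 1 -> HIT, frames=[7,6,1,5]
Step 8: ref 6 -> HIT, frames=[7,6,1,5]
Step 9: ref 3 -> FAULT, evict 1, frames=[7,6,3,5]
At step 9: evicted page 1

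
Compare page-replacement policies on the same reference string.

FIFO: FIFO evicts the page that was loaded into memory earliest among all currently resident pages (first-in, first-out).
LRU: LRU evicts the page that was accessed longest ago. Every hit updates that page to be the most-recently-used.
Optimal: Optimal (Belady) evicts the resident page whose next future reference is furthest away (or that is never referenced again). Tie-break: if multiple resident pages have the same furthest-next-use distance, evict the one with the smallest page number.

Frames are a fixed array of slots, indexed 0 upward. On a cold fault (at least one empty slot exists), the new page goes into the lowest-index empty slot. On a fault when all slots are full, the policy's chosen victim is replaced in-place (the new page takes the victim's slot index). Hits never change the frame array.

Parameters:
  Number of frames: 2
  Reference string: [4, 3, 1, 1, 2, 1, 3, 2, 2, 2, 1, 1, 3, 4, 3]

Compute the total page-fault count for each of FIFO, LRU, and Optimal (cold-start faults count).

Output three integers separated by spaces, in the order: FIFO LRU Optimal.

Answer: 8 9 7

Derivation:
--- FIFO ---
  step 0: ref 4 -> FAULT, frames=[4,-] (faults so far: 1)
  step 1: ref 3 -> FAULT, frames=[4,3] (faults so far: 2)
  step 2: ref 1 -> FAULT, evict 4, frames=[1,3] (faults so far: 3)
  step 3: ref 1 -> HIT, frames=[1,3] (faults so far: 3)
  step 4: ref 2 -> FAULT, evict 3, frames=[1,2] (faults so far: 4)
  step 5: ref 1 -> HIT, frames=[1,2] (faults so far: 4)
  step 6: ref 3 -> FAULT, evict 1, frames=[3,2] (faults so far: 5)
  step 7: ref 2 -> HIT, frames=[3,2] (faults so far: 5)
  step 8: ref 2 -> HIT, frames=[3,2] (faults so far: 5)
  step 9: ref 2 -> HIT, frames=[3,2] (faults so far: 5)
  step 10: ref 1 -> FAULT, evict 2, frames=[3,1] (faults so far: 6)
  step 11: ref 1 -> HIT, frames=[3,1] (faults so far: 6)
  step 12: ref 3 -> HIT, frames=[3,1] (faults so far: 6)
  step 13: ref 4 -> FAULT, evict 3, frames=[4,1] (faults so far: 7)
  step 14: ref 3 -> FAULT, evict 1, frames=[4,3] (faults so far: 8)
  FIFO total faults: 8
--- LRU ---
  step 0: ref 4 -> FAULT, frames=[4,-] (faults so far: 1)
  step 1: ref 3 -> FAULT, frames=[4,3] (faults so far: 2)
  step 2: ref 1 -> FAULT, evict 4, frames=[1,3] (faults so far: 3)
  step 3: ref 1 -> HIT, frames=[1,3] (faults so far: 3)
  step 4: ref 2 -> FAULT, evict 3, frames=[1,2] (faults so far: 4)
  step 5: ref 1 -> HIT, frames=[1,2] (faults so far: 4)
  step 6: ref 3 -> FAULT, evict 2, frames=[1,3] (faults so far: 5)
  step 7: ref 2 -> FAULT, evict 1, frames=[2,3] (faults so far: 6)
  step 8: ref 2 -> HIT, frames=[2,3] (faults so far: 6)
  step 9: ref 2 -> HIT, frames=[2,3] (faults so far: 6)
  step 10: ref 1 -> FAULT, evict 3, frames=[2,1] (faults so far: 7)
  step 11: ref 1 -> HIT, frames=[2,1] (faults so far: 7)
  step 12: ref 3 -> FAULT, evict 2, frames=[3,1] (faults so far: 8)
  step 13: ref 4 -> FAULT, evict 1, frames=[3,4] (faults so far: 9)
  step 14: ref 3 -> HIT, frames=[3,4] (faults so far: 9)
  LRU total faults: 9
--- Optimal ---
  step 0: ref 4 -> FAULT, frames=[4,-] (faults so far: 1)
  step 1: ref 3 -> FAULT, frames=[4,3] (faults so far: 2)
  step 2: ref 1 -> FAULT, evict 4, frames=[1,3] (faults so far: 3)
  step 3: ref 1 -> HIT, frames=[1,3] (faults so far: 3)
  step 4: ref 2 -> FAULT, evict 3, frames=[1,2] (faults so far: 4)
  step 5: ref 1 -> HIT, frames=[1,2] (faults so far: 4)
  step 6: ref 3 -> FAULT, evict 1, frames=[3,2] (faults so far: 5)
  step 7: ref 2 -> HIT, frames=[3,2] (faults so far: 5)
  step 8: ref 2 -> HIT, frames=[3,2] (faults so far: 5)
  step 9: ref 2 -> HIT, frames=[3,2] (faults so far: 5)
  step 10: ref 1 -> FAULT, evict 2, frames=[3,1] (faults so far: 6)
  step 11: ref 1 -> HIT, frames=[3,1] (faults so far: 6)
  step 12: ref 3 -> HIT, frames=[3,1] (faults so far: 6)
  step 13: ref 4 -> FAULT, evict 1, frames=[3,4] (faults so far: 7)
  step 14: ref 3 -> HIT, frames=[3,4] (faults so far: 7)
  Optimal total faults: 7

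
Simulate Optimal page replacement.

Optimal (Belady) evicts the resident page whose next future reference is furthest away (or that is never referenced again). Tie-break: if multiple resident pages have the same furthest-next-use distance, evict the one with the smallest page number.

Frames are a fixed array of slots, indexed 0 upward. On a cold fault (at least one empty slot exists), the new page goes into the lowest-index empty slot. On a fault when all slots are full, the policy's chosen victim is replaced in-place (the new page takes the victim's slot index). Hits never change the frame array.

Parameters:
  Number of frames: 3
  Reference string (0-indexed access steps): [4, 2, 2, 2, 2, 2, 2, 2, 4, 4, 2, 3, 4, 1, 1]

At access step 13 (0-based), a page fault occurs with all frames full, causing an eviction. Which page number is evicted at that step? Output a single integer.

Step 0: ref 4 -> FAULT, frames=[4,-,-]
Step 1: ref 2 -> FAULT, frames=[4,2,-]
Step 2: ref 2 -> HIT, frames=[4,2,-]
Step 3: ref 2 -> HIT, frames=[4,2,-]
Step 4: ref 2 -> HIT, frames=[4,2,-]
Step 5: ref 2 -> HIT, frames=[4,2,-]
Step 6: ref 2 -> HIT, frames=[4,2,-]
Step 7: ref 2 -> HIT, frames=[4,2,-]
Step 8: ref 4 -> HIT, frames=[4,2,-]
Step 9: ref 4 -> HIT, frames=[4,2,-]
Step 10: ref 2 -> HIT, frames=[4,2,-]
Step 11: ref 3 -> FAULT, frames=[4,2,3]
Step 12: ref 4 -> HIT, frames=[4,2,3]
Step 13: ref 1 -> FAULT, evict 2, frames=[4,1,3]
At step 13: evicted page 2

Answer: 2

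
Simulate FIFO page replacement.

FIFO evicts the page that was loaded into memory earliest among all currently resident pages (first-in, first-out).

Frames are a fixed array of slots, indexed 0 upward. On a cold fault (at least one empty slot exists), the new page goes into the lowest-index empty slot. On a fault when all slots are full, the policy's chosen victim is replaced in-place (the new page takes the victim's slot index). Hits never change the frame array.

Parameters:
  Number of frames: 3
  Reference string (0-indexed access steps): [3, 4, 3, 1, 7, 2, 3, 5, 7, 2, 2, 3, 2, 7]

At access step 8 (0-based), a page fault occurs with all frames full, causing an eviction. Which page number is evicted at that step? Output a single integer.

Answer: 2

Derivation:
Step 0: ref 3 -> FAULT, frames=[3,-,-]
Step 1: ref 4 -> FAULT, frames=[3,4,-]
Step 2: ref 3 -> HIT, frames=[3,4,-]
Step 3: ref 1 -> FAULT, frames=[3,4,1]
Step 4: ref 7 -> FAULT, evict 3, frames=[7,4,1]
Step 5: ref 2 -> FAULT, evict 4, frames=[7,2,1]
Step 6: ref 3 -> FAULT, evict 1, frames=[7,2,3]
Step 7: ref 5 -> FAULT, evict 7, frames=[5,2,3]
Step 8: ref 7 -> FAULT, evict 2, frames=[5,7,3]
At step 8: evicted page 2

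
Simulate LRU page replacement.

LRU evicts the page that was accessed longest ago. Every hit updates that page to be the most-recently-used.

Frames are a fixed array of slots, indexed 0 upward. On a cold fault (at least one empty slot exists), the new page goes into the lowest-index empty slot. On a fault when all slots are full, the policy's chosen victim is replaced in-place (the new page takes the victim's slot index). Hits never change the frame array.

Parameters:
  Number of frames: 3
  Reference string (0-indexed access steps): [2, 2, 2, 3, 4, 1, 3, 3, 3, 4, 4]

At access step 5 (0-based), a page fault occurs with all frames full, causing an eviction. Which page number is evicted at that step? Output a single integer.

Step 0: ref 2 -> FAULT, frames=[2,-,-]
Step 1: ref 2 -> HIT, frames=[2,-,-]
Step 2: ref 2 -> HIT, frames=[2,-,-]
Step 3: ref 3 -> FAULT, frames=[2,3,-]
Step 4: ref 4 -> FAULT, frames=[2,3,4]
Step 5: ref 1 -> FAULT, evict 2, frames=[1,3,4]
At step 5: evicted page 2

Answer: 2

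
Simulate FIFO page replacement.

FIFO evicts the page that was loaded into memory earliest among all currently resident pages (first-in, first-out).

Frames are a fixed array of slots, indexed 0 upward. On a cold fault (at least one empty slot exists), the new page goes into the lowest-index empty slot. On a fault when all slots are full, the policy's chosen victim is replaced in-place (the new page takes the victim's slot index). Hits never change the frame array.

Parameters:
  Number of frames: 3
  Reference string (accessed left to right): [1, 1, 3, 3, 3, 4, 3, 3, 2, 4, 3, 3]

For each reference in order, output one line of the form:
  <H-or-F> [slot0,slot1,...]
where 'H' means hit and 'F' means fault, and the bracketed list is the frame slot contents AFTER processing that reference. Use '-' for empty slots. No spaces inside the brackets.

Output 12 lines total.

F [1,-,-]
H [1,-,-]
F [1,3,-]
H [1,3,-]
H [1,3,-]
F [1,3,4]
H [1,3,4]
H [1,3,4]
F [2,3,4]
H [2,3,4]
H [2,3,4]
H [2,3,4]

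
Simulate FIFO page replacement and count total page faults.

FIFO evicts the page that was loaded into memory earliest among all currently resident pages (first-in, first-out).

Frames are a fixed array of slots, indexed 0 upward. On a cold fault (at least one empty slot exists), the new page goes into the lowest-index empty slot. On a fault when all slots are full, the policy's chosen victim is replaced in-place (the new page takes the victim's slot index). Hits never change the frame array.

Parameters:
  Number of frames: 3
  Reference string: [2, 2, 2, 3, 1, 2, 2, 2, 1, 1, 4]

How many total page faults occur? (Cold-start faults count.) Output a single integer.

Answer: 4

Derivation:
Step 0: ref 2 → FAULT, frames=[2,-,-]
Step 1: ref 2 → HIT, frames=[2,-,-]
Step 2: ref 2 → HIT, frames=[2,-,-]
Step 3: ref 3 → FAULT, frames=[2,3,-]
Step 4: ref 1 → FAULT, frames=[2,3,1]
Step 5: ref 2 → HIT, frames=[2,3,1]
Step 6: ref 2 → HIT, frames=[2,3,1]
Step 7: ref 2 → HIT, frames=[2,3,1]
Step 8: ref 1 → HIT, frames=[2,3,1]
Step 9: ref 1 → HIT, frames=[2,3,1]
Step 10: ref 4 → FAULT (evict 2), frames=[4,3,1]
Total faults: 4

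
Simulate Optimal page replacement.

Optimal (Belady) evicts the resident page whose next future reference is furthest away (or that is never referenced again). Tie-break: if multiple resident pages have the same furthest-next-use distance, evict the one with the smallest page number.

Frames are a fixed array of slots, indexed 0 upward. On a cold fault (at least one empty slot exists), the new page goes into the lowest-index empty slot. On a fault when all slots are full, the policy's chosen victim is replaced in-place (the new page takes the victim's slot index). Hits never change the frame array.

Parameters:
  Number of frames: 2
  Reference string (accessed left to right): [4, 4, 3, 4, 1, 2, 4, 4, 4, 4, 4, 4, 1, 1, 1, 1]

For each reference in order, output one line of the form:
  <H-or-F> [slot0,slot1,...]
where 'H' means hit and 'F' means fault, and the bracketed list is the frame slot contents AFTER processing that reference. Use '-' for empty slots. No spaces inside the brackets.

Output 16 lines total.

F [4,-]
H [4,-]
F [4,3]
H [4,3]
F [4,1]
F [4,2]
H [4,2]
H [4,2]
H [4,2]
H [4,2]
H [4,2]
H [4,2]
F [4,1]
H [4,1]
H [4,1]
H [4,1]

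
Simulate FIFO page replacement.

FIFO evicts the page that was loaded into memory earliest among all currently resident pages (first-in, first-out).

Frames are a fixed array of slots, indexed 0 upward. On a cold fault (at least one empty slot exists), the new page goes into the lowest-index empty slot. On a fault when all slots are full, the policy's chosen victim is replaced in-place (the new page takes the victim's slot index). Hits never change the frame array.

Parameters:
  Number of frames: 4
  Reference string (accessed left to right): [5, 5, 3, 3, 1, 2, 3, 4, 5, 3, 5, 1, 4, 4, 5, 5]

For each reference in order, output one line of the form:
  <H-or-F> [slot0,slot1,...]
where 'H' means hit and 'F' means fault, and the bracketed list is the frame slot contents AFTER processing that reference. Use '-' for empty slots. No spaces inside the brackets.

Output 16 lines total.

F [5,-,-,-]
H [5,-,-,-]
F [5,3,-,-]
H [5,3,-,-]
F [5,3,1,-]
F [5,3,1,2]
H [5,3,1,2]
F [4,3,1,2]
F [4,5,1,2]
F [4,5,3,2]
H [4,5,3,2]
F [4,5,3,1]
H [4,5,3,1]
H [4,5,3,1]
H [4,5,3,1]
H [4,5,3,1]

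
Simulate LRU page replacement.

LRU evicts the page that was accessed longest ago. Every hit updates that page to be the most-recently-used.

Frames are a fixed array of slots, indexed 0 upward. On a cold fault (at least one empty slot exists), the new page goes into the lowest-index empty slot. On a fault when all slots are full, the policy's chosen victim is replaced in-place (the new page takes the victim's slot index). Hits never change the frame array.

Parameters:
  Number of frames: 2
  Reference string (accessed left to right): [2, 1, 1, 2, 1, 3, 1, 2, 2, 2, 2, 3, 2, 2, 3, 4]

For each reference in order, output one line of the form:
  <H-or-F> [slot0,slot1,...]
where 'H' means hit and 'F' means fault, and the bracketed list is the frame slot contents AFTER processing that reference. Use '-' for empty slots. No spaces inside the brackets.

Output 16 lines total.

F [2,-]
F [2,1]
H [2,1]
H [2,1]
H [2,1]
F [3,1]
H [3,1]
F [2,1]
H [2,1]
H [2,1]
H [2,1]
F [2,3]
H [2,3]
H [2,3]
H [2,3]
F [4,3]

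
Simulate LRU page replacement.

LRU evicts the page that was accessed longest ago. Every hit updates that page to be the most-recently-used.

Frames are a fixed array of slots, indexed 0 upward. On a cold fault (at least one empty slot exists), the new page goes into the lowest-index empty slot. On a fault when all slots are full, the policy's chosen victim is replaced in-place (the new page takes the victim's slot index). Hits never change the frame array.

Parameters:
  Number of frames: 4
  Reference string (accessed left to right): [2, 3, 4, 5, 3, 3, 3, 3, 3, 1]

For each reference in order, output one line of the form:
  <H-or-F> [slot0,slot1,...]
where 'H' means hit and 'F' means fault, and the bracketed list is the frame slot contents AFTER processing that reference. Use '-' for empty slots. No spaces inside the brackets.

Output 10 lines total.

F [2,-,-,-]
F [2,3,-,-]
F [2,3,4,-]
F [2,3,4,5]
H [2,3,4,5]
H [2,3,4,5]
H [2,3,4,5]
H [2,3,4,5]
H [2,3,4,5]
F [1,3,4,5]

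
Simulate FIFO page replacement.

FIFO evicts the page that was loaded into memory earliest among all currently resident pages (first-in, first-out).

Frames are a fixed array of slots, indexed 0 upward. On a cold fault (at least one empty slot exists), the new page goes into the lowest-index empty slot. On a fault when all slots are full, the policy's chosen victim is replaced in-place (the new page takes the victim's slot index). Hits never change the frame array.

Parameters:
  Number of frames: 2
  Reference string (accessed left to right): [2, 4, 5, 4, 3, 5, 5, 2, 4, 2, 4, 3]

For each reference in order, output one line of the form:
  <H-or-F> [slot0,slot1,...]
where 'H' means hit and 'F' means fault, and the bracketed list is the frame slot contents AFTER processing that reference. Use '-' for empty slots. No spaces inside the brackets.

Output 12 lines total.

F [2,-]
F [2,4]
F [5,4]
H [5,4]
F [5,3]
H [5,3]
H [5,3]
F [2,3]
F [2,4]
H [2,4]
H [2,4]
F [3,4]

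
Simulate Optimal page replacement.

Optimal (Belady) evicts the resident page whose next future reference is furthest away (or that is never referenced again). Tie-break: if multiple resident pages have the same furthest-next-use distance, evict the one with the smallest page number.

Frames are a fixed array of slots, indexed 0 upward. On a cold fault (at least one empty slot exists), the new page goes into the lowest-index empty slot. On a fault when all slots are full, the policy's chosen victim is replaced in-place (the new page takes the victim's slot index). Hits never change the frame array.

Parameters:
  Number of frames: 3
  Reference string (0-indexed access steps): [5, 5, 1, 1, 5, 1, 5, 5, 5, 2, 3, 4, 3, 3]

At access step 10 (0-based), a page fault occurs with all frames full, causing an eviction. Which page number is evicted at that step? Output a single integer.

Answer: 1

Derivation:
Step 0: ref 5 -> FAULT, frames=[5,-,-]
Step 1: ref 5 -> HIT, frames=[5,-,-]
Step 2: ref 1 -> FAULT, frames=[5,1,-]
Step 3: ref 1 -> HIT, frames=[5,1,-]
Step 4: ref 5 -> HIT, frames=[5,1,-]
Step 5: ref 1 -> HIT, frames=[5,1,-]
Step 6: ref 5 -> HIT, frames=[5,1,-]
Step 7: ref 5 -> HIT, frames=[5,1,-]
Step 8: ref 5 -> HIT, frames=[5,1,-]
Step 9: ref 2 -> FAULT, frames=[5,1,2]
Step 10: ref 3 -> FAULT, evict 1, frames=[5,3,2]
At step 10: evicted page 1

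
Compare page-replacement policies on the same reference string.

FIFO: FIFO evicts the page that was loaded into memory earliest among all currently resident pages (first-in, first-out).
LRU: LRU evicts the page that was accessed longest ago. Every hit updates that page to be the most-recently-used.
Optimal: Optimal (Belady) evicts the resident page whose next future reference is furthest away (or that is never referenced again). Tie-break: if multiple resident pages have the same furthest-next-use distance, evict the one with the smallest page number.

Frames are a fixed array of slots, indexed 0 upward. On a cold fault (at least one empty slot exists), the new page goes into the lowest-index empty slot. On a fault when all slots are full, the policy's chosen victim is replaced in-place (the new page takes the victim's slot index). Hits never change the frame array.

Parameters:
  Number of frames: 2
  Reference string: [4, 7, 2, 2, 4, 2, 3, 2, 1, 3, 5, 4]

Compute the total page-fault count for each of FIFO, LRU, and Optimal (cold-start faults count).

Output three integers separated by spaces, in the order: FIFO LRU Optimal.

--- FIFO ---
  step 0: ref 4 -> FAULT, frames=[4,-] (faults so far: 1)
  step 1: ref 7 -> FAULT, frames=[4,7] (faults so far: 2)
  step 2: ref 2 -> FAULT, evict 4, frames=[2,7] (faults so far: 3)
  step 3: ref 2 -> HIT, frames=[2,7] (faults so far: 3)
  step 4: ref 4 -> FAULT, evict 7, frames=[2,4] (faults so far: 4)
  step 5: ref 2 -> HIT, frames=[2,4] (faults so far: 4)
  step 6: ref 3 -> FAULT, evict 2, frames=[3,4] (faults so far: 5)
  step 7: ref 2 -> FAULT, evict 4, frames=[3,2] (faults so far: 6)
  step 8: ref 1 -> FAULT, evict 3, frames=[1,2] (faults so far: 7)
  step 9: ref 3 -> FAULT, evict 2, frames=[1,3] (faults so far: 8)
  step 10: ref 5 -> FAULT, evict 1, frames=[5,3] (faults so far: 9)
  step 11: ref 4 -> FAULT, evict 3, frames=[5,4] (faults so far: 10)
  FIFO total faults: 10
--- LRU ---
  step 0: ref 4 -> FAULT, frames=[4,-] (faults so far: 1)
  step 1: ref 7 -> FAULT, frames=[4,7] (faults so far: 2)
  step 2: ref 2 -> FAULT, evict 4, frames=[2,7] (faults so far: 3)
  step 3: ref 2 -> HIT, frames=[2,7] (faults so far: 3)
  step 4: ref 4 -> FAULT, evict 7, frames=[2,4] (faults so far: 4)
  step 5: ref 2 -> HIT, frames=[2,4] (faults so far: 4)
  step 6: ref 3 -> FAULT, evict 4, frames=[2,3] (faults so far: 5)
  step 7: ref 2 -> HIT, frames=[2,3] (faults so far: 5)
  step 8: ref 1 -> FAULT, evict 3, frames=[2,1] (faults so far: 6)
  step 9: ref 3 -> FAULT, evict 2, frames=[3,1] (faults so far: 7)
  step 10: ref 5 -> FAULT, evict 1, frames=[3,5] (faults so far: 8)
  step 11: ref 4 -> FAULT, evict 3, frames=[4,5] (faults so far: 9)
  LRU total faults: 9
--- Optimal ---
  step 0: ref 4 -> FAULT, frames=[4,-] (faults so far: 1)
  step 1: ref 7 -> FAULT, frames=[4,7] (faults so far: 2)
  step 2: ref 2 -> FAULT, evict 7, frames=[4,2] (faults so far: 3)
  step 3: ref 2 -> HIT, frames=[4,2] (faults so far: 3)
  step 4: ref 4 -> HIT, frames=[4,2] (faults so far: 3)
  step 5: ref 2 -> HIT, frames=[4,2] (faults so far: 3)
  step 6: ref 3 -> FAULT, evict 4, frames=[3,2] (faults so far: 4)
  step 7: ref 2 -> HIT, frames=[3,2] (faults so far: 4)
  step 8: ref 1 -> FAULT, evict 2, frames=[3,1] (faults so far: 5)
  step 9: ref 3 -> HIT, frames=[3,1] (faults so far: 5)
  step 10: ref 5 -> FAULT, evict 1, frames=[3,5] (faults so far: 6)
  step 11: ref 4 -> FAULT, evict 3, frames=[4,5] (faults so far: 7)
  Optimal total faults: 7

Answer: 10 9 7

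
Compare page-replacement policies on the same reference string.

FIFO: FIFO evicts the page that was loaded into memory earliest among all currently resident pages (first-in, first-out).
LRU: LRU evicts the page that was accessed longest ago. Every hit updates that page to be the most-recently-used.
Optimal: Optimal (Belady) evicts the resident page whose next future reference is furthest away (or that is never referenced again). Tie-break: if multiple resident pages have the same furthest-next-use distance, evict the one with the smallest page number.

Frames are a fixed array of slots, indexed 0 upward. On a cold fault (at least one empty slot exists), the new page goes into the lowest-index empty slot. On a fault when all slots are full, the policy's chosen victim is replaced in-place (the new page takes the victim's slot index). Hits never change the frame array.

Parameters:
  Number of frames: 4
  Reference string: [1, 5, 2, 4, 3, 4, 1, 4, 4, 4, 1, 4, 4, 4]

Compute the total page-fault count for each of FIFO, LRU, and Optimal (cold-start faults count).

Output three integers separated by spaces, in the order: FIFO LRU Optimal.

Answer: 6 6 5

Derivation:
--- FIFO ---
  step 0: ref 1 -> FAULT, frames=[1,-,-,-] (faults so far: 1)
  step 1: ref 5 -> FAULT, frames=[1,5,-,-] (faults so far: 2)
  step 2: ref 2 -> FAULT, frames=[1,5,2,-] (faults so far: 3)
  step 3: ref 4 -> FAULT, frames=[1,5,2,4] (faults so far: 4)
  step 4: ref 3 -> FAULT, evict 1, frames=[3,5,2,4] (faults so far: 5)
  step 5: ref 4 -> HIT, frames=[3,5,2,4] (faults so far: 5)
  step 6: ref 1 -> FAULT, evict 5, frames=[3,1,2,4] (faults so far: 6)
  step 7: ref 4 -> HIT, frames=[3,1,2,4] (faults so far: 6)
  step 8: ref 4 -> HIT, frames=[3,1,2,4] (faults so far: 6)
  step 9: ref 4 -> HIT, frames=[3,1,2,4] (faults so far: 6)
  step 10: ref 1 -> HIT, frames=[3,1,2,4] (faults so far: 6)
  step 11: ref 4 -> HIT, frames=[3,1,2,4] (faults so far: 6)
  step 12: ref 4 -> HIT, frames=[3,1,2,4] (faults so far: 6)
  step 13: ref 4 -> HIT, frames=[3,1,2,4] (faults so far: 6)
  FIFO total faults: 6
--- LRU ---
  step 0: ref 1 -> FAULT, frames=[1,-,-,-] (faults so far: 1)
  step 1: ref 5 -> FAULT, frames=[1,5,-,-] (faults so far: 2)
  step 2: ref 2 -> FAULT, frames=[1,5,2,-] (faults so far: 3)
  step 3: ref 4 -> FAULT, frames=[1,5,2,4] (faults so far: 4)
  step 4: ref 3 -> FAULT, evict 1, frames=[3,5,2,4] (faults so far: 5)
  step 5: ref 4 -> HIT, frames=[3,5,2,4] (faults so far: 5)
  step 6: ref 1 -> FAULT, evict 5, frames=[3,1,2,4] (faults so far: 6)
  step 7: ref 4 -> HIT, frames=[3,1,2,4] (faults so far: 6)
  step 8: ref 4 -> HIT, frames=[3,1,2,4] (faults so far: 6)
  step 9: ref 4 -> HIT, frames=[3,1,2,4] (faults so far: 6)
  step 10: ref 1 -> HIT, frames=[3,1,2,4] (faults so far: 6)
  step 11: ref 4 -> HIT, frames=[3,1,2,4] (faults so far: 6)
  step 12: ref 4 -> HIT, frames=[3,1,2,4] (faults so far: 6)
  step 13: ref 4 -> HIT, frames=[3,1,2,4] (faults so far: 6)
  LRU total faults: 6
--- Optimal ---
  step 0: ref 1 -> FAULT, frames=[1,-,-,-] (faults so far: 1)
  step 1: ref 5 -> FAULT, frames=[1,5,-,-] (faults so far: 2)
  step 2: ref 2 -> FAULT, frames=[1,5,2,-] (faults so far: 3)
  step 3: ref 4 -> FAULT, frames=[1,5,2,4] (faults so far: 4)
  step 4: ref 3 -> FAULT, evict 2, frames=[1,5,3,4] (faults so far: 5)
  step 5: ref 4 -> HIT, frames=[1,5,3,4] (faults so far: 5)
  step 6: ref 1 -> HIT, frames=[1,5,3,4] (faults so far: 5)
  step 7: ref 4 -> HIT, frames=[1,5,3,4] (faults so far: 5)
  step 8: ref 4 -> HIT, frames=[1,5,3,4] (faults so far: 5)
  step 9: ref 4 -> HIT, frames=[1,5,3,4] (faults so far: 5)
  step 10: ref 1 -> HIT, frames=[1,5,3,4] (faults so far: 5)
  step 11: ref 4 -> HIT, frames=[1,5,3,4] (faults so far: 5)
  step 12: ref 4 -> HIT, frames=[1,5,3,4] (faults so far: 5)
  step 13: ref 4 -> HIT, frames=[1,5,3,4] (faults so far: 5)
  Optimal total faults: 5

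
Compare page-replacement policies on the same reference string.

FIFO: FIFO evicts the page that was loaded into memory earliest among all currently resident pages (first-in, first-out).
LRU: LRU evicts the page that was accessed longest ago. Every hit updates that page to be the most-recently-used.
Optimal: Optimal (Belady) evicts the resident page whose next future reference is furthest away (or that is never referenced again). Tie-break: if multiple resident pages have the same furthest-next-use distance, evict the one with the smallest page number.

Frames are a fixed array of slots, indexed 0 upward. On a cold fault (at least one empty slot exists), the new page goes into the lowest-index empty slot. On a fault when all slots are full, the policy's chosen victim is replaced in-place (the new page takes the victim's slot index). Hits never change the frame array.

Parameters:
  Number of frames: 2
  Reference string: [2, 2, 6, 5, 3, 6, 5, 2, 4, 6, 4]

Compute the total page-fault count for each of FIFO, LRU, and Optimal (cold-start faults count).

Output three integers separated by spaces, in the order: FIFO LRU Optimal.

--- FIFO ---
  step 0: ref 2 -> FAULT, frames=[2,-] (faults so far: 1)
  step 1: ref 2 -> HIT, frames=[2,-] (faults so far: 1)
  step 2: ref 6 -> FAULT, frames=[2,6] (faults so far: 2)
  step 3: ref 5 -> FAULT, evict 2, frames=[5,6] (faults so far: 3)
  step 4: ref 3 -> FAULT, evict 6, frames=[5,3] (faults so far: 4)
  step 5: ref 6 -> FAULT, evict 5, frames=[6,3] (faults so far: 5)
  step 6: ref 5 -> FAULT, evict 3, frames=[6,5] (faults so far: 6)
  step 7: ref 2 -> FAULT, evict 6, frames=[2,5] (faults so far: 7)
  step 8: ref 4 -> FAULT, evict 5, frames=[2,4] (faults so far: 8)
  step 9: ref 6 -> FAULT, evict 2, frames=[6,4] (faults so far: 9)
  step 10: ref 4 -> HIT, frames=[6,4] (faults so far: 9)
  FIFO total faults: 9
--- LRU ---
  step 0: ref 2 -> FAULT, frames=[2,-] (faults so far: 1)
  step 1: ref 2 -> HIT, frames=[2,-] (faults so far: 1)
  step 2: ref 6 -> FAULT, frames=[2,6] (faults so far: 2)
  step 3: ref 5 -> FAULT, evict 2, frames=[5,6] (faults so far: 3)
  step 4: ref 3 -> FAULT, evict 6, frames=[5,3] (faults so far: 4)
  step 5: ref 6 -> FAULT, evict 5, frames=[6,3] (faults so far: 5)
  step 6: ref 5 -> FAULT, evict 3, frames=[6,5] (faults so far: 6)
  step 7: ref 2 -> FAULT, evict 6, frames=[2,5] (faults so far: 7)
  step 8: ref 4 -> FAULT, evict 5, frames=[2,4] (faults so far: 8)
  step 9: ref 6 -> FAULT, evict 2, frames=[6,4] (faults so far: 9)
  step 10: ref 4 -> HIT, frames=[6,4] (faults so far: 9)
  LRU total faults: 9
--- Optimal ---
  step 0: ref 2 -> FAULT, frames=[2,-] (faults so far: 1)
  step 1: ref 2 -> HIT, frames=[2,-] (faults so far: 1)
  step 2: ref 6 -> FAULT, frames=[2,6] (faults so far: 2)
  step 3: ref 5 -> FAULT, evict 2, frames=[5,6] (faults so far: 3)
  step 4: ref 3 -> FAULT, evict 5, frames=[3,6] (faults so far: 4)
  step 5: ref 6 -> HIT, frames=[3,6] (faults so far: 4)
  step 6: ref 5 -> FAULT, evict 3, frames=[5,6] (faults so far: 5)
  step 7: ref 2 -> FAULT, evict 5, frames=[2,6] (faults so far: 6)
  step 8: ref 4 -> FAULT, evict 2, frames=[4,6] (faults so far: 7)
  step 9: ref 6 -> HIT, frames=[4,6] (faults so far: 7)
  step 10: ref 4 -> HIT, frames=[4,6] (faults so far: 7)
  Optimal total faults: 7

Answer: 9 9 7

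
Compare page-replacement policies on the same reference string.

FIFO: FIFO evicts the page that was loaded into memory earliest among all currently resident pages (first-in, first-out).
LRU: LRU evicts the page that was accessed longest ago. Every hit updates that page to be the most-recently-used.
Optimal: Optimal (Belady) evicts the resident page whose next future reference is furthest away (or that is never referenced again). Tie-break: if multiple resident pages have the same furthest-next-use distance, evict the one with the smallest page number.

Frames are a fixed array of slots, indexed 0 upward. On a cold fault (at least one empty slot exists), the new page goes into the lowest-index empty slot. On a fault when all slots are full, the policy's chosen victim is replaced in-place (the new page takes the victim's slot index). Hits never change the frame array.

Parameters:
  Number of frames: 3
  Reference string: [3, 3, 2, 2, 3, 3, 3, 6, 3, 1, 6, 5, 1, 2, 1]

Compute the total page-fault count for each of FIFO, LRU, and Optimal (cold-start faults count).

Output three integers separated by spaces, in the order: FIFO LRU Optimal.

--- FIFO ---
  step 0: ref 3 -> FAULT, frames=[3,-,-] (faults so far: 1)
  step 1: ref 3 -> HIT, frames=[3,-,-] (faults so far: 1)
  step 2: ref 2 -> FAULT, frames=[3,2,-] (faults so far: 2)
  step 3: ref 2 -> HIT, frames=[3,2,-] (faults so far: 2)
  step 4: ref 3 -> HIT, frames=[3,2,-] (faults so far: 2)
  step 5: ref 3 -> HIT, frames=[3,2,-] (faults so far: 2)
  step 6: ref 3 -> HIT, frames=[3,2,-] (faults so far: 2)
  step 7: ref 6 -> FAULT, frames=[3,2,6] (faults so far: 3)
  step 8: ref 3 -> HIT, frames=[3,2,6] (faults so far: 3)
  step 9: ref 1 -> FAULT, evict 3, frames=[1,2,6] (faults so far: 4)
  step 10: ref 6 -> HIT, frames=[1,2,6] (faults so far: 4)
  step 11: ref 5 -> FAULT, evict 2, frames=[1,5,6] (faults so far: 5)
  step 12: ref 1 -> HIT, frames=[1,5,6] (faults so far: 5)
  step 13: ref 2 -> FAULT, evict 6, frames=[1,5,2] (faults so far: 6)
  step 14: ref 1 -> HIT, frames=[1,5,2] (faults so far: 6)
  FIFO total faults: 6
--- LRU ---
  step 0: ref 3 -> FAULT, frames=[3,-,-] (faults so far: 1)
  step 1: ref 3 -> HIT, frames=[3,-,-] (faults so far: 1)
  step 2: ref 2 -> FAULT, frames=[3,2,-] (faults so far: 2)
  step 3: ref 2 -> HIT, frames=[3,2,-] (faults so far: 2)
  step 4: ref 3 -> HIT, frames=[3,2,-] (faults so far: 2)
  step 5: ref 3 -> HIT, frames=[3,2,-] (faults so far: 2)
  step 6: ref 3 -> HIT, frames=[3,2,-] (faults so far: 2)
  step 7: ref 6 -> FAULT, frames=[3,2,6] (faults so far: 3)
  step 8: ref 3 -> HIT, frames=[3,2,6] (faults so far: 3)
  step 9: ref 1 -> FAULT, evict 2, frames=[3,1,6] (faults so far: 4)
  step 10: ref 6 -> HIT, frames=[3,1,6] (faults so far: 4)
  step 11: ref 5 -> FAULT, evict 3, frames=[5,1,6] (faults so far: 5)
  step 12: ref 1 -> HIT, frames=[5,1,6] (faults so far: 5)
  step 13: ref 2 -> FAULT, evict 6, frames=[5,1,2] (faults so far: 6)
  step 14: ref 1 -> HIT, frames=[5,1,2] (faults so far: 6)
  LRU total faults: 6
--- Optimal ---
  step 0: ref 3 -> FAULT, frames=[3,-,-] (faults so far: 1)
  step 1: ref 3 -> HIT, frames=[3,-,-] (faults so far: 1)
  step 2: ref 2 -> FAULT, frames=[3,2,-] (faults so far: 2)
  step 3: ref 2 -> HIT, frames=[3,2,-] (faults so far: 2)
  step 4: ref 3 -> HIT, frames=[3,2,-] (faults so far: 2)
  step 5: ref 3 -> HIT, frames=[3,2,-] (faults so far: 2)
  step 6: ref 3 -> HIT, frames=[3,2,-] (faults so far: 2)
  step 7: ref 6 -> FAULT, frames=[3,2,6] (faults so far: 3)
  step 8: ref 3 -> HIT, frames=[3,2,6] (faults so far: 3)
  step 9: ref 1 -> FAULT, evict 3, frames=[1,2,6] (faults so far: 4)
  step 10: ref 6 -> HIT, frames=[1,2,6] (faults so far: 4)
  step 11: ref 5 -> FAULT, evict 6, frames=[1,2,5] (faults so far: 5)
  step 12: ref 1 -> HIT, frames=[1,2,5] (faults so far: 5)
  step 13: ref 2 -> HIT, frames=[1,2,5] (faults so far: 5)
  step 14: ref 1 -> HIT, frames=[1,2,5] (faults so far: 5)
  Optimal total faults: 5

Answer: 6 6 5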